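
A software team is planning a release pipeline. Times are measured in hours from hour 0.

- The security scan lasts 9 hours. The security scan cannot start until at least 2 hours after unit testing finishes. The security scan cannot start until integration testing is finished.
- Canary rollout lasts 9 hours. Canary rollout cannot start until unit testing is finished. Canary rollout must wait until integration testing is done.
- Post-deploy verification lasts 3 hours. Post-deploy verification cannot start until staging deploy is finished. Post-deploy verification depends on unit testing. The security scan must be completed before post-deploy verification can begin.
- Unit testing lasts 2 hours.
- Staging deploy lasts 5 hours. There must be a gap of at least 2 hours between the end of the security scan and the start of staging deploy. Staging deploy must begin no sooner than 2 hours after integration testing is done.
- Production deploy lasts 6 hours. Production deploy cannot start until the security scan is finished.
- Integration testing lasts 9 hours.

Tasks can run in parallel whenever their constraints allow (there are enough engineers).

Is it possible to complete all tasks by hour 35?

Yes

Nothing blocks integration testing, so it runs from hour 0 to hour 9.
Unit testing can start immediately at hour 0; it finishes at hour 2.
Canary rollout cannot start until unit testing (finishes hour 2); integration testing (finishes hour 9). The controlling bound is hour 9, so canary rollout finishes at 9 + 9 = hour 18.
The security scan needs all of unit testing (finishes hour 2, plus 2-hour gap → hour 4); integration testing (finishes hour 9). That puts its earliest start at hour 9; it finishes at 9 + 9 = hour 18.
Production deploy cannot begin until the security scan (finishes hour 18). It runs from hour 18 to 18 + 6 = hour 24.
For staging deploy: the security scan (finishes hour 18, plus 2-hour gap → hour 20); integration testing (finishes hour 9, plus 2-hour gap → hour 11). Taking the maximum gives a start of hour 20, and it finishes at 20 + 5 = hour 25.
Post-deploy verification has to wait for staging deploy (finishes hour 25); unit testing (finishes hour 2); the security scan (finishes hour 18). The latest of these is hour 25, so post-deploy verification runs hour 25 to 25 + 3 = hour 28.
Every task is finished by hour 28, which is no later than the deadline of 35, so the schedule is feasible.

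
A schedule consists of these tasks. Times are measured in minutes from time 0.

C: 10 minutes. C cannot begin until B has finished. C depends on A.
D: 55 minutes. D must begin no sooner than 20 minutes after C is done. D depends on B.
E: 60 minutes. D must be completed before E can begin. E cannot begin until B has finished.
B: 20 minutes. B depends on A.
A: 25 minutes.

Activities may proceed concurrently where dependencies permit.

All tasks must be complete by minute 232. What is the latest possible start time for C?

87

Nothing follows E; the deadline of minute 232 is its only limit. It must start by 232 − 60 = minute 172.
Since E (must start by minute 172) depends on it, D must finish by minute 172. Backing off its 55-minute duration gives a latest start of minute 117.
C has to be done before D (must start by minute 117, minus 20-minute gap → minute 97). That means finishing by minute 97, i.e. starting by 97 − 10 = minute 87.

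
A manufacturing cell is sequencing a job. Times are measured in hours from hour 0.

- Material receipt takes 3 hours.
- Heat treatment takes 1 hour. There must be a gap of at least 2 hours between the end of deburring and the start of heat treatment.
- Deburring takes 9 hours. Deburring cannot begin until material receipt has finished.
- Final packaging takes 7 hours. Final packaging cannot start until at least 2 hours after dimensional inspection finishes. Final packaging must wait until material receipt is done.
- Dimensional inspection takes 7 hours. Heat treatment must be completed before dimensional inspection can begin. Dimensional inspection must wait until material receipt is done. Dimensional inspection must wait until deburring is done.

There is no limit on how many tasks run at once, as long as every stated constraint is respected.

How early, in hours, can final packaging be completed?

Nothing blocks material receipt, so it runs from hour 0 to hour 3.
Deburring cannot begin until material receipt (finishes hour 3). It runs from hour 3 to 3 + 9 = hour 12.
After deburring (finishes hour 12, plus 2-hour gap → hour 14), heat treatment can start at hour 14 and finishes at hour 15.
For dimensional inspection: heat treatment (finishes hour 15); material receipt (finishes hour 3); deburring (finishes hour 12). Taking the maximum gives a start of hour 15, and it finishes at 15 + 7 = hour 22.
Final packaging has to wait for dimensional inspection (finishes hour 22, plus 2-hour gap → hour 24); material receipt (finishes hour 3). The latest of these is hour 24, so final packaging runs hour 24 to 24 + 7 = hour 31.

31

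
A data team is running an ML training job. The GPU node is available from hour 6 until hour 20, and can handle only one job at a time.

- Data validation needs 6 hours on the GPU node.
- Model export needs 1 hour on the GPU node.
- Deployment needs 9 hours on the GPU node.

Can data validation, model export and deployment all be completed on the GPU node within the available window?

No

The GPU node window is 20 − 6 = 14 hours.
Running back to back, the jobs need 6 + 1 + 9 = 16 hours on the GPU node.
Since 16 > 14, they cannot all fit.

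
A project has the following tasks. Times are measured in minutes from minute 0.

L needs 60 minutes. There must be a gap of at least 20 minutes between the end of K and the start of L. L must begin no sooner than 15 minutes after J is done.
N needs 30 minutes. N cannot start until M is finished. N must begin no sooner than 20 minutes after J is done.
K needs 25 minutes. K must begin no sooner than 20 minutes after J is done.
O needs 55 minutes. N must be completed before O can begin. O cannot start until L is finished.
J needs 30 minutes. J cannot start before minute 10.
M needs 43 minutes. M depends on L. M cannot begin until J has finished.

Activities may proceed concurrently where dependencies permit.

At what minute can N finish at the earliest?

J waits on its own release at minute 10, so it starts at minute 10 and finishes at 10 + 30 = minute 40.
After J (finishes minute 40, plus 20-minute gap → minute 60), K can start at minute 60 and finishes at minute 85.
L needs all of K (finishes minute 85, plus 20-minute gap → minute 105); J (finishes minute 40, plus 15-minute gap → minute 55). That puts its earliest start at minute 105; it finishes at 105 + 60 = minute 165.
M cannot start until L (finishes minute 165); J (finishes minute 40). The controlling bound is minute 165, so M finishes at 165 + 43 = minute 208.
For N: M (finishes minute 208); J (finishes minute 40, plus 20-minute gap → minute 60). Taking the maximum gives a start of minute 208, and it finishes at 208 + 30 = minute 238.

238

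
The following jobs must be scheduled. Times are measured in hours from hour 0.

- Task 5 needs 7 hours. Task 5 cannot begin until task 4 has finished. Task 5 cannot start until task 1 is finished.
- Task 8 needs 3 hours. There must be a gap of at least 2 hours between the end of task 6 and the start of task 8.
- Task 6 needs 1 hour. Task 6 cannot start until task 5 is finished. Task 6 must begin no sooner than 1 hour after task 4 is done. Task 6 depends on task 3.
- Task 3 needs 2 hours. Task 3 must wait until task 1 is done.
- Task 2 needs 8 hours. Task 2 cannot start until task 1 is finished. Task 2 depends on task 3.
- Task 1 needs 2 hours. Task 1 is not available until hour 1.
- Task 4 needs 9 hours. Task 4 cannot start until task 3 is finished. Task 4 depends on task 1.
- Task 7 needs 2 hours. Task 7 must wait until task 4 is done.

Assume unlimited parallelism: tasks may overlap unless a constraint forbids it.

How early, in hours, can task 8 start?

Task 1 cannot begin until its own release at hour 1. It runs from hour 1 to 1 + 2 = hour 3.
Task 3 cannot begin until task 1 (finishes hour 3). It runs from hour 3 to 3 + 2 = hour 5.
For task 4: task 3 (finishes hour 5); task 1 (finishes hour 3). Taking the maximum gives a start of hour 5, and it finishes at 5 + 9 = hour 14.
Task 5 cannot start until task 4 (finishes hour 14); task 1 (finishes hour 3). The controlling bound is hour 14, so task 5 finishes at 14 + 7 = hour 21.
Task 6 cannot start until task 5 (finishes hour 21); task 4 (finishes hour 14, plus 1-hour gap → hour 15); task 3 (finishes hour 5). The controlling bound is hour 21, so task 6 finishes at 21 + 1 = hour 22.
Task 8 waits on task 6 (finishes hour 22, plus 2-hour gap → hour 24), so the earliest it can start is hour 24.

24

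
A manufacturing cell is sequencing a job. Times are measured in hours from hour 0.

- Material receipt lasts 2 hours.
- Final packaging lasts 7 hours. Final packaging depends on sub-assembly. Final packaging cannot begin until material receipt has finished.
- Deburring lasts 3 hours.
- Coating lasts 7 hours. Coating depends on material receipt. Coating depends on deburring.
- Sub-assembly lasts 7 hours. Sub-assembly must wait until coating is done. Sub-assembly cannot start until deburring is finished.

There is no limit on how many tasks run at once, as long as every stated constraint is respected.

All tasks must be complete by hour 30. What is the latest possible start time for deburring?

To finish by hour 30, final packaging (duration 7) must start no later than hour 23.
Sub-assembly has to be done before final packaging (must start by hour 23). That means finishing by hour 23, i.e. starting by 23 − 7 = hour 16.
Coating must finish before sub-assembly (must start by hour 16). With a 7-hour duration, coating must start by 16 − 7 = hour 9.
Deburring feeds coating (must start by hour 9); sub-assembly (must start by hour 16). Taking the minimum, deburring must finish by hour 9 and start by 9 − 3 = hour 6.

6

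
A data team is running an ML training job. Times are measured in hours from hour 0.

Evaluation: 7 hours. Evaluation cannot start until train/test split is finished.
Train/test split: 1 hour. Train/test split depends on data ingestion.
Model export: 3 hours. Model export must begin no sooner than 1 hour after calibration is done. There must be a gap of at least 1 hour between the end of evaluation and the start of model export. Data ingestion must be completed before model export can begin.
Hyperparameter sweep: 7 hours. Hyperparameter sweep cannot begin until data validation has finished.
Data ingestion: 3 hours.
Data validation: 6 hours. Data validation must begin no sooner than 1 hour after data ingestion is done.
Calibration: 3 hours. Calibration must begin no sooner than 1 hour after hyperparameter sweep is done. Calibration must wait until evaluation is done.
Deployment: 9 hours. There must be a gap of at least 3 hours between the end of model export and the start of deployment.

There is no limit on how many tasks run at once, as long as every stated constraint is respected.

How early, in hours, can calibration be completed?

Data ingestion has no prerequisites, so it starts at hour 0 and finishes at hour 3.
Train/test split waits on data ingestion (finishes hour 3), so it starts at hour 3 and finishes at 3 + 1 = hour 4.
Evaluation waits on train/test split (finishes hour 4), so it starts at hour 4 and finishes at 4 + 7 = hour 11.
Data validation cannot begin until data ingestion (finishes hour 3, plus 1-hour gap → hour 4). It runs from hour 4 to 4 + 6 = hour 10.
Hyperparameter sweep cannot begin until data validation (finishes hour 10). It runs from hour 10 to 10 + 7 = hour 17.
Calibration has to wait for hyperparameter sweep (finishes hour 17, plus 1-hour gap → hour 18); evaluation (finishes hour 11). The latest of these is hour 18, so calibration runs hour 18 to 18 + 3 = hour 21.

21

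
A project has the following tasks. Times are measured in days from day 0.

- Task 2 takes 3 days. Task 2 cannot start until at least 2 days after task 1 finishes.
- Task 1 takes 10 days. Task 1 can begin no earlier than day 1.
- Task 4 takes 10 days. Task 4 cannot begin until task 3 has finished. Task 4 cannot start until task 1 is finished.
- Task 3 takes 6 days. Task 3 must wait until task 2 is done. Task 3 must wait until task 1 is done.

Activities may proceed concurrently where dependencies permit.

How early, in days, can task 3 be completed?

22

After its own release at day 1, task 1 can start at day 1 and finishes at day 11.
Task 2 waits on task 1 (finishes day 11, plus 2-day gap → day 13), so it starts at day 13 and finishes at 13 + 3 = day 16.
For task 3: task 2 (finishes day 16); task 1 (finishes day 11). Taking the maximum gives a start of day 16, and it finishes at 16 + 6 = day 22.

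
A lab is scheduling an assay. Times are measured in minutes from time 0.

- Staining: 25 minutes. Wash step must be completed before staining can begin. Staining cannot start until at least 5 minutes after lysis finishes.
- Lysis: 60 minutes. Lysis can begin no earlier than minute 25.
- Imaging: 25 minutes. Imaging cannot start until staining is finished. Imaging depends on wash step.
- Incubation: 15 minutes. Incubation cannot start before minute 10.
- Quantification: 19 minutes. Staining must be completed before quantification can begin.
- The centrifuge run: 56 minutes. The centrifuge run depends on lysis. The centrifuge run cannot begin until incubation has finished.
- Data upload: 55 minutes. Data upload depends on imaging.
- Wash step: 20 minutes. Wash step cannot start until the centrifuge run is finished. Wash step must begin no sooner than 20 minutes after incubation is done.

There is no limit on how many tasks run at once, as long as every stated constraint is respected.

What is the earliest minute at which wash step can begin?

Incubation waits on its own release at minute 10, so it starts at minute 10 and finishes at 10 + 15 = minute 25.
Lysis cannot begin until its own release at minute 25. It runs from minute 25 to 25 + 60 = minute 85.
The centrifuge run needs all of lysis (finishes minute 85); incubation (finishes minute 25). That puts its earliest start at minute 85; it finishes at 85 + 56 = minute 141.
Wash step waits on the centrifuge run (finishes minute 141); incubation (finishes minute 25, plus 20-minute gap → minute 45). The latest of these is minute 141, which is the earliest wash step can start.

141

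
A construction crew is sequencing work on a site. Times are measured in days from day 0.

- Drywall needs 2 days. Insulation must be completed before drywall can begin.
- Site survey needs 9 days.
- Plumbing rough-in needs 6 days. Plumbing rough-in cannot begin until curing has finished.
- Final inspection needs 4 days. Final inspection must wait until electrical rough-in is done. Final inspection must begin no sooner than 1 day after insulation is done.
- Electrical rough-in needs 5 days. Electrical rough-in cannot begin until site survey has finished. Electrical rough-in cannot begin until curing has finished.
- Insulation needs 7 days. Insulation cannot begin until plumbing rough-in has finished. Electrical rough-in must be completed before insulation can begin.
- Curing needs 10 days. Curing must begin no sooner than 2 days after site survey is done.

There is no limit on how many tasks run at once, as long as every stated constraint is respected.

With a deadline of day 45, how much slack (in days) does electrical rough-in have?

7

Site survey can start immediately at day 0; it finishes at day 9.
Curing cannot begin until site survey (finishes day 9, plus 2-day gap → day 11). It runs from day 11 to 11 + 10 = day 21.
Electrical rough-in needs all of site survey (finishes day 9); curing (finishes day 21). That puts its earliest start at day 21; it finishes at 21 + 5 = day 26.

Working backward from the deadline:
Drywall has no dependents, so it just needs to finish by day 45. Starting by 45 − 2 = day 43 achieves that.
Final inspection has no dependents, so it just needs to finish by day 45. Starting by 45 − 4 = day 41 achieves that.
For insulation: drywall (must start by day 43); final inspection (must start by day 41, minus 1-day gap → day 40). The most restrictive is day 40; with a 7-day duration, insulation must start by day 33.
Electrical rough-in must finish in time for insulation (must start by day 33); final inspection (must start by day 41). The tightest is day 33, so electrical rough-in must start by 33 − 5 = day 28.
So electrical rough-in can start as early as day 21 and as late as day 28, giving 28 − 21 = 7 days of slack.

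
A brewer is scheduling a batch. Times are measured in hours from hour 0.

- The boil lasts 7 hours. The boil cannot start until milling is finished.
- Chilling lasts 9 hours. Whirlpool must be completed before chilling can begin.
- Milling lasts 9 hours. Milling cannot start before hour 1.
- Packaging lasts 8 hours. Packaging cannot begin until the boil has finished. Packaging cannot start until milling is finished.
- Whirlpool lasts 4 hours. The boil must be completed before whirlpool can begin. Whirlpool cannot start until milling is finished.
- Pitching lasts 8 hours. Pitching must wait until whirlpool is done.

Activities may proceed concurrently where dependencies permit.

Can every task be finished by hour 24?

No

Milling cannot begin until its own release at hour 1. It runs from hour 1 to 1 + 9 = hour 10.
The boil cannot begin until milling (finishes hour 10). It runs from hour 10 to 10 + 7 = hour 17.
Packaging has to wait for the boil (finishes hour 17); milling (finishes hour 10). The latest of these is hour 17, so packaging runs hour 17 to 17 + 8 = hour 25.
For whirlpool: the boil (finishes hour 17); milling (finishes hour 10). Taking the maximum gives a start of hour 17, and it finishes at 17 + 4 = hour 21.
Pitching cannot begin until whirlpool (finishes hour 21). It runs from hour 21 to 21 + 8 = hour 29.
After whirlpool (finishes hour 21), chilling can start at hour 21 and finishes at hour 30.
The earliest everything can be done is hour 30, which is after the deadline of 24, so it is not possible.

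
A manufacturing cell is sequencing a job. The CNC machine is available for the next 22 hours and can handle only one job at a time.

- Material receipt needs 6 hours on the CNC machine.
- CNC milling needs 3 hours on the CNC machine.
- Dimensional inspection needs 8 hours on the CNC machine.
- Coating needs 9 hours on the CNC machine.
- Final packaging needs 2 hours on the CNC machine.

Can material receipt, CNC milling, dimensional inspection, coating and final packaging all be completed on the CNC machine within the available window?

No

Running back to back, the jobs need 6 + 3 + 8 + 9 + 2 = 28 hours on the CNC machine.
Since 28 > 22, they cannot all fit.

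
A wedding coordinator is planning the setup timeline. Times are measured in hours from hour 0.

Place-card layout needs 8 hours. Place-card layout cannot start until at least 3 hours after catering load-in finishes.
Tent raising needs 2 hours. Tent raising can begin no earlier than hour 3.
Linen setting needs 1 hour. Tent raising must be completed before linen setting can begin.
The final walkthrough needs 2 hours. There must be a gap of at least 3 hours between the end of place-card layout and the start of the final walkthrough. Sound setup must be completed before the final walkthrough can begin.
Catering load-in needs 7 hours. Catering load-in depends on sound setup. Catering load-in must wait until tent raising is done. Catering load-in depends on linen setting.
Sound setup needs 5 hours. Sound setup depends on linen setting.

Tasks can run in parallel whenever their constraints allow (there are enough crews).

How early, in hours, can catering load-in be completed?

18

Tent raising waits on its own release at hour 3, so it starts at hour 3 and finishes at 3 + 2 = hour 5.
After tent raising (finishes hour 5), linen setting can start at hour 5 and finishes at hour 6.
Sound setup waits on linen setting (finishes hour 6), so it starts at hour 6 and finishes at 6 + 5 = hour 11.
Catering load-in has to wait for sound setup (finishes hour 11); tent raising (finishes hour 5); linen setting (finishes hour 6). The latest of these is hour 11, so catering load-in runs hour 11 to 11 + 7 = hour 18.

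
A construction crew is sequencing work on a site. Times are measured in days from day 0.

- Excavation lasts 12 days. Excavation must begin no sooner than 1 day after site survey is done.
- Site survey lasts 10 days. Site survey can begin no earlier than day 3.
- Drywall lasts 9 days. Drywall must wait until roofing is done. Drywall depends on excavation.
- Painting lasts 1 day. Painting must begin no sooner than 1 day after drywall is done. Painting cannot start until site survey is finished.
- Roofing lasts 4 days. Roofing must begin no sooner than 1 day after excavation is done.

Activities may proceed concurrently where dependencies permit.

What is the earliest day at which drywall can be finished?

40

Site survey cannot begin until its own release at day 3. It runs from day 3 to 3 + 10 = day 13.
Excavation waits on site survey (finishes day 13, plus 1-day gap → day 14), so it starts at day 14 and finishes at 14 + 12 = day 26.
Roofing waits on excavation (finishes day 26, plus 1-day gap → day 27), so it starts at day 27 and finishes at 27 + 4 = day 31.
Drywall needs all of roofing (finishes day 31); excavation (finishes day 26). That puts its earliest start at day 31; it finishes at 31 + 9 = day 40.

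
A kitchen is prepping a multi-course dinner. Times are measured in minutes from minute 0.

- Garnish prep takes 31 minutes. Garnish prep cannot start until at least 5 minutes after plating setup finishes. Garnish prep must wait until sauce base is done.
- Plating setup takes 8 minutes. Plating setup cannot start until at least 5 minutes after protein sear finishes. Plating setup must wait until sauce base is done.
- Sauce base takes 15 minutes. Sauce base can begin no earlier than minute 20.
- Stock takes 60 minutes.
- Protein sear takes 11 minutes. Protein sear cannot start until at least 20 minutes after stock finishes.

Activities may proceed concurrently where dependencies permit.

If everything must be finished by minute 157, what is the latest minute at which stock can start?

17

Nothing follows garnish prep; the deadline of minute 157 is its only limit. It must start by 157 − 31 = minute 126.
Plating setup has to be done before garnish prep (must start by minute 126, minus 5-minute gap → minute 121). That means finishing by minute 121, i.e. starting by 121 − 8 = minute 113.
Protein sear must finish before plating setup (must start by minute 113, minus 5-minute gap → minute 108). With an 11-minute duration, protein sear must start by 108 − 11 = minute 97.
Stock feeds into protein sear (must start by minute 97, minus 20-minute gap → minute 77); so stock must finish by minute 77 and therefore start by minute 17.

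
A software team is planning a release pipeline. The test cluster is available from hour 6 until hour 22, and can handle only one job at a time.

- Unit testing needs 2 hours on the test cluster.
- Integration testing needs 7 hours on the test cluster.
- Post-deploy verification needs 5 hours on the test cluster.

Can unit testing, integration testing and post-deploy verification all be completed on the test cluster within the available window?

The test cluster window is 22 − 6 = 16 hours.
Running back to back, the jobs need 2 + 7 + 5 = 14 hours on the test cluster.
Since 14 ≤ 16, they fit within the window.

Yes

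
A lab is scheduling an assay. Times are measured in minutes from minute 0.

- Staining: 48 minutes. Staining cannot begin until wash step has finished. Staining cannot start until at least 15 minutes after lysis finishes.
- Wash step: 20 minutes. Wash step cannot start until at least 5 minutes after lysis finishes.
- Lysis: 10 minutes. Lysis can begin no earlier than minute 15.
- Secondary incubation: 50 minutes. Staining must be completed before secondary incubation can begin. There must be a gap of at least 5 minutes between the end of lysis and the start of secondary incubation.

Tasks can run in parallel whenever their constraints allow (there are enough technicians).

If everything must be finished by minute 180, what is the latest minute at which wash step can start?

Secondary incubation must finish by minute 180; it takes 50 minutes, so it must start by 180 − 50 = minute 130.
Since secondary incubation (must start by minute 130) depends on it, staining must finish by minute 130. Backing off its 48-minute duration gives a latest start of minute 82.
Wash step must finish before staining (must start by minute 82). With a 20-minute duration, wash step must start by 82 − 20 = minute 62.

62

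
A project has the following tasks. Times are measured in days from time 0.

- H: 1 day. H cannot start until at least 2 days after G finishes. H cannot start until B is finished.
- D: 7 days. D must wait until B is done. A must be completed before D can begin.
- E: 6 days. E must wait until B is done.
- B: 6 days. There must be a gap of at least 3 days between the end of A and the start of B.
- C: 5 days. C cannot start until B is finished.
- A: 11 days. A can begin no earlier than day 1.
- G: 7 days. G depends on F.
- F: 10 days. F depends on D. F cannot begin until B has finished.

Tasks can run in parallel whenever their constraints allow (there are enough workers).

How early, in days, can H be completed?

48

After its own release at day 1, A can start at day 1 and finishes at day 12.
After A (finishes day 12, plus 3-day gap → day 15), B can start at day 15 and finishes at day 21.
For D: B (finishes day 21); A (finishes day 12). Taking the maximum gives a start of day 21, and it finishes at 21 + 7 = day 28.
For F: D (finishes day 28); B (finishes day 21). Taking the maximum gives a start of day 28, and it finishes at 28 + 10 = day 38.
After F (finishes day 38), G can start at day 38 and finishes at day 45.
H needs all of G (finishes day 45, plus 2-day gap → day 47); B (finishes day 21). That puts its earliest start at day 47; it finishes at 47 + 1 = day 48.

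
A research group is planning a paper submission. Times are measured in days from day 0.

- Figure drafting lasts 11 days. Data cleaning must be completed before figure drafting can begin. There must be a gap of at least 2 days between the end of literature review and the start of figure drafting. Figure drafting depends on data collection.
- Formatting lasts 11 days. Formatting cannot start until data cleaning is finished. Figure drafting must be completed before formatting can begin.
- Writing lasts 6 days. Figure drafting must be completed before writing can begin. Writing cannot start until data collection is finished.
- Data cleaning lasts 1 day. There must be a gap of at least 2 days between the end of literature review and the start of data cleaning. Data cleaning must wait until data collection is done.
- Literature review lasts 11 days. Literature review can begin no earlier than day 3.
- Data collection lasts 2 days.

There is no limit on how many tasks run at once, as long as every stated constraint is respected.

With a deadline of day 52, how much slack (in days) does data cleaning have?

13

Data collection can start immediately at day 0; it finishes at day 2.
Literature review waits on its own release at day 3, so it starts at day 3 and finishes at 3 + 11 = day 14.
Data cleaning has to wait for literature review (finishes day 14, plus 2-day gap → day 16); data collection (finishes day 2). The latest of these is day 16, so data cleaning runs day 16 to 16 + 1 = day 17.

Working backward from the deadline:
Writing has no dependents, so it just needs to finish by day 52. Starting by 52 − 6 = day 46 achieves that.
To finish by day 52, formatting (duration 11) must start no later than day 41.
For figure drafting: writing (must start by day 46); formatting (must start by day 41). The most restrictive is day 41; with an 11-day duration, figure drafting must start by day 30.
For data cleaning: figure drafting (must start by day 30); formatting (must start by day 41). The most restrictive is day 30; with a 1-day duration, data cleaning must start by day 29.
So data cleaning can start as early as day 16 and as late as day 29, giving 29 − 16 = 13 days of slack.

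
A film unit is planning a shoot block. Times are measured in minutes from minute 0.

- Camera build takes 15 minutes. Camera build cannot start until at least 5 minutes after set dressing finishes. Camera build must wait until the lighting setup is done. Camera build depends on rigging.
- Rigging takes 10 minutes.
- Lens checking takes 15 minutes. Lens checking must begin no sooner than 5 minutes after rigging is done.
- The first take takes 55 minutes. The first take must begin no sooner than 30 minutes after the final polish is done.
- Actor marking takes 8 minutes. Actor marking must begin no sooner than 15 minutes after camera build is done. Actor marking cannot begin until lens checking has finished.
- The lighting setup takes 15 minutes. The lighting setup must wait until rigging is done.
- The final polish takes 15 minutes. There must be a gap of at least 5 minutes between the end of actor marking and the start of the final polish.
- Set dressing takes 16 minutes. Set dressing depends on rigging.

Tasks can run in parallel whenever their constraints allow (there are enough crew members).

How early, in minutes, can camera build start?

Rigging has no prerequisites, so it starts at minute 0 and finishes at minute 10.
The lighting setup waits on rigging (finishes minute 10), so it starts at minute 10 and finishes at 10 + 15 = minute 25.
Set dressing waits on rigging (finishes minute 10), so it starts at minute 10 and finishes at 10 + 16 = minute 26.
Camera build waits on set dressing (finishes minute 26, plus 5-minute gap → minute 31); the lighting setup (finishes minute 25); rigging (finishes minute 10). The latest of these is minute 31, which is the earliest camera build can start.

31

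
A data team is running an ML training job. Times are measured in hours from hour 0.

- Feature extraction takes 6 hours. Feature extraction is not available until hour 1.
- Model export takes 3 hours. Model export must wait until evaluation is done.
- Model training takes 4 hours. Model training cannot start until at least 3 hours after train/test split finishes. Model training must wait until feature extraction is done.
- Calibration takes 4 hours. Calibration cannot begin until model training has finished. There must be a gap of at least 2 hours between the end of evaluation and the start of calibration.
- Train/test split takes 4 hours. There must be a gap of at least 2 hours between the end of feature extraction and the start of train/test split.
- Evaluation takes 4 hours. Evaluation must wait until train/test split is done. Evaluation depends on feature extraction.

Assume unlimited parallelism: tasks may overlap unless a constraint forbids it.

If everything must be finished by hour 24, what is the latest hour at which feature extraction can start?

1

Calibration has no dependents, so it just needs to finish by hour 24. Starting by 24 − 4 = hour 20 achieves that.
Model training must finish before calibration (must start by hour 20). With a 4-hour duration, model training must start by 20 − 4 = hour 16.
Model export has no dependents, so it just needs to finish by hour 24. Starting by 24 − 3 = hour 21 achieves that.
Evaluation has several dependents: calibration (must start by hour 20, minus 2-hour gap → hour 18); model export (must start by hour 21). The earliest of those limits is hour 18, so evaluation must start by 18 − 4 = hour 14.
For train/test split: model training (must start by hour 16, minus 3-hour gap → hour 13); evaluation (must start by hour 14). The most restrictive is hour 13; with a 4-hour duration, train/test split must start by hour 9.
Feature extraction must finish in time for train/test split (must start by hour 9, minus 2-hour gap → hour 7); model training (must start by hour 16); evaluation (must start by hour 14). The tightest is hour 7, so feature extraction must start by 7 − 6 = hour 1.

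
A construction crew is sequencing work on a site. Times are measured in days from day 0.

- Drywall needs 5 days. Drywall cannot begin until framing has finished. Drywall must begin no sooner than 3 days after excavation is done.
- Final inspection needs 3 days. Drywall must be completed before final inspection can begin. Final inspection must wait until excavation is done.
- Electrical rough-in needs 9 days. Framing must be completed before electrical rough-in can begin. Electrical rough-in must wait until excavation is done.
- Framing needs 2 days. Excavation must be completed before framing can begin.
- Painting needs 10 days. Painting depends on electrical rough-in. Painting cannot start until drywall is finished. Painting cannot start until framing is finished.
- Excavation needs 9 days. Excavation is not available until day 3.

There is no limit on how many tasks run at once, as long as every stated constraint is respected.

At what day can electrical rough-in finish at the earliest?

23

After its own release at day 3, excavation can start at day 3 and finishes at day 12.
Framing waits on excavation (finishes day 12), so it starts at day 12 and finishes at 12 + 2 = day 14.
For electrical rough-in: framing (finishes day 14); excavation (finishes day 12). Taking the maximum gives a start of day 14, and it finishes at 14 + 9 = day 23.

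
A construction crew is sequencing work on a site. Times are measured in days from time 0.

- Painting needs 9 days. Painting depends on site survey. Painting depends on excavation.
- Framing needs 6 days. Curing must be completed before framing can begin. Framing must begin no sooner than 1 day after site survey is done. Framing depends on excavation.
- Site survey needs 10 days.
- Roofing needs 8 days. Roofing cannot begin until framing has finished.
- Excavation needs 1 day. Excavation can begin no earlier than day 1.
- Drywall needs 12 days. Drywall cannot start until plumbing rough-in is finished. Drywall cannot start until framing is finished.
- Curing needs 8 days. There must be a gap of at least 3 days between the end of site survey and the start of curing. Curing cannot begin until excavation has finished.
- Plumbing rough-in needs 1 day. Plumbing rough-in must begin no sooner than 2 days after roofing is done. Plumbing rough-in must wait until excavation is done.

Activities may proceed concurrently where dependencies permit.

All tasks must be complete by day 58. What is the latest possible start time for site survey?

Drywall must finish by day 58; it takes 12 days, so it must start by 58 − 12 = day 46.
Since drywall (must start by day 46) depends on it, plumbing rough-in must finish by day 46. Backing off its 1-day duration gives a latest start of day 45.
Roofing must finish before plumbing rough-in (must start by day 45, minus 2-day gap → day 43). With an 8-day duration, roofing must start by 43 − 8 = day 35.
Framing must finish in time for roofing (must start by day 35); drywall (must start by day 46). The tightest is day 35, so framing must start by 35 − 6 = day 29.
Since framing (must start by day 29) depends on it, curing must finish by day 29. Backing off its 8-day duration gives a latest start of day 21.
Painting must finish by day 58; it takes 9 days, so it must start by 58 − 9 = day 49.
Site survey must finish in time for curing (must start by day 21, minus 3-day gap → day 18); framing (must start by day 29, minus 1-day gap → day 28); painting (must start by day 49). The tightest is day 18, so site survey must start by 18 − 10 = day 8.

8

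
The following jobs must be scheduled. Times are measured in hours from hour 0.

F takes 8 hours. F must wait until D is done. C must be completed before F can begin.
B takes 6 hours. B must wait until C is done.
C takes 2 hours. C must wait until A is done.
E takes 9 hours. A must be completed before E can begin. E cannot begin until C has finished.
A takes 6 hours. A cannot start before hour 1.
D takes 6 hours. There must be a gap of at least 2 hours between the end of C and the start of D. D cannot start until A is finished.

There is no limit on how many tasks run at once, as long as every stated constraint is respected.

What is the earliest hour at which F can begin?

17

After its own release at hour 1, A can start at hour 1 and finishes at hour 7.
C cannot begin until A (finishes hour 7). It runs from hour 7 to 7 + 2 = hour 9.
For D: C (finishes hour 9, plus 2-hour gap → hour 11); A (finishes hour 7). Taking the maximum gives a start of hour 11, and it finishes at 11 + 6 = hour 17.
F waits on D (finishes hour 17); C (finishes hour 9). The latest of these is hour 17, which is the earliest F can start.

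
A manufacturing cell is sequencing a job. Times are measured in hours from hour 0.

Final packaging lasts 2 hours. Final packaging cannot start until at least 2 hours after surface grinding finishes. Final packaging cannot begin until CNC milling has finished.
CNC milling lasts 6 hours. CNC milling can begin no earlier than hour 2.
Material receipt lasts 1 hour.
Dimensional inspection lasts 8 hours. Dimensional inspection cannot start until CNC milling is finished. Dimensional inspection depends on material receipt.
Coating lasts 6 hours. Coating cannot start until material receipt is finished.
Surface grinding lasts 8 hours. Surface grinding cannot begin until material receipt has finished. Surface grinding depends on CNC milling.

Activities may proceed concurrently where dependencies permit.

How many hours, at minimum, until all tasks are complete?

20

CNC milling cannot begin until its own release at hour 2. It runs from hour 2 to 2 + 6 = hour 8.
Nothing blocks material receipt, so it runs from hour 0 to hour 1.
After material receipt (finishes hour 1), coating can start at hour 1 and finishes at hour 7.
Dimensional inspection needs all of CNC milling (finishes hour 8); material receipt (finishes hour 1). That puts its earliest start at hour 8; it finishes at 8 + 8 = hour 16.
Surface grinding cannot start until material receipt (finishes hour 1); CNC milling (finishes hour 8). The controlling bound is hour 8, so surface grinding finishes at 8 + 8 = hour 16.
Final packaging needs all of surface grinding (finishes hour 16, plus 2-hour gap → hour 18); CNC milling (finishes hour 8). That puts its earliest start at hour 18; it finishes at 18 + 2 = hour 20.
All tasks are finished once the last one completes. Finish times: Material receipt at 1, CNC milling at 8, Surface grinding at 16, Dimensional inspection at 16, Coating at 7, Final packaging at 20. The latest is hour 20.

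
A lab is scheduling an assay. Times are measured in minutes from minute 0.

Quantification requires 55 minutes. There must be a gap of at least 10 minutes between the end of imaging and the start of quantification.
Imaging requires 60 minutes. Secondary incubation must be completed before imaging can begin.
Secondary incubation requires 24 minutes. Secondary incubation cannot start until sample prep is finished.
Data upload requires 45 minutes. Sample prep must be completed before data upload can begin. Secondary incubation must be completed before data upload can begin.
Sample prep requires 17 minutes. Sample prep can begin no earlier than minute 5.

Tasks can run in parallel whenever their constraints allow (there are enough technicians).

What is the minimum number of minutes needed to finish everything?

Sample prep cannot begin until its own release at minute 5. It runs from minute 5 to 5 + 17 = minute 22.
After sample prep (finishes minute 22), secondary incubation can start at minute 22 and finishes at minute 46.
Data upload needs all of sample prep (finishes minute 22); secondary incubation (finishes minute 46). That puts its earliest start at minute 46; it finishes at 46 + 45 = minute 91.
Imaging cannot begin until secondary incubation (finishes minute 46). It runs from minute 46 to 46 + 60 = minute 106.
Quantification waits on imaging (finishes minute 106, plus 10-minute gap → minute 116), so it starts at minute 116 and finishes at 116 + 55 = minute 171.
All tasks are finished once the last one completes. Finish times: Sample prep at 22, Secondary incubation at 46, Imaging at 106, Quantification at 171, Data upload at 91. The latest is minute 171.

171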